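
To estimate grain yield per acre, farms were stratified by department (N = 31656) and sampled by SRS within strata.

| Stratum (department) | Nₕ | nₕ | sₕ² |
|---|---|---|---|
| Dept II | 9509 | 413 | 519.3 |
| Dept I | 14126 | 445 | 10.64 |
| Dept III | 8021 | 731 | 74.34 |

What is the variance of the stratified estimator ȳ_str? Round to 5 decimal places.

0.11907

Var(ȳ_str) = Σₕ Wₕ²(1 − fₕ)sₕ²/nₕ with Wₕ = Nₕ/N, N = 31656.
Dept II: Wₕ = 0.30038539; term = 0.30038539²·(1 − 0.04343254)·519.3/413 = 0.10852792.
Dept I: Wₕ = 0.44623452; term = 0.44623452²·(1 − 0.03150219)·10.64/445 = 0.0046111217.
Dept III: Wₕ = 0.25338009; term = 0.25338009²·(1 − 0.09113577)·74.34/731 = 0.005934022.
Sum = 0.11907306.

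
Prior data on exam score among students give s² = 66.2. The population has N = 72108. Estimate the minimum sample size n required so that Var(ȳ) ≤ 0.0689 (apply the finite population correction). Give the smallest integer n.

949

Without fpc, n₀ = s²/D = 66.2/0.0689 = 960.8128.
With fpc, (1 − n/N)·s²/n ≤ D requires n ≥ n₀/(1 + n₀/N) = 960.8128/(1 + 960.8128/72108) = 948.1787.
Rounding up, n = 949.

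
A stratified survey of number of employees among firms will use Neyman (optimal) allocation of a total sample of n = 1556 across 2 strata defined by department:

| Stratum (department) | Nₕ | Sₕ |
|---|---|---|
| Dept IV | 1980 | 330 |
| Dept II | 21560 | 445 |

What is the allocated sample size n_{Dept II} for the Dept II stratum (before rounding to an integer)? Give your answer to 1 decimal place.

1456.8

Neyman allocation: nₕ = n·NₕSₕ / Σⱼ NⱼSⱼ.
Σ NⱼSⱼ = 1980·330 + 21560·445 = 1.02476 × 10^7.
n_{Dept II} = 1556·21560·445 / (1.02476 × 10^7) = 1456.8.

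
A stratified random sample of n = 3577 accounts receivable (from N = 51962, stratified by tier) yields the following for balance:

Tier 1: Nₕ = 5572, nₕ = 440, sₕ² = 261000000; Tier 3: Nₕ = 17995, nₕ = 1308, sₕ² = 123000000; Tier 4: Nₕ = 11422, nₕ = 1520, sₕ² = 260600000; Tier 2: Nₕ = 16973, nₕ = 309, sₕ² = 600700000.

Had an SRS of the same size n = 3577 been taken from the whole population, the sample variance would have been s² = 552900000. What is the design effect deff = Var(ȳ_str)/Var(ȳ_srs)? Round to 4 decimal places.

1.5811

Var(ȳ_str) = Σ Wₕ²(1−fₕ)sₕ²/nₕ with Wₕ = Nₕ/51962:
  Tier 1: (5572/51962)²·(1−440/5572)·261000000/440 = 6282.2305
  Tier 3: (17995/51962)²·(1−1308/17995)·123000000/1308 = 10458.172
  Tier 4: (11422/51962)²·(1−1520/11422)·260600000/1520 = 7181.6491
  Tier 2: (16973/51962)²·(1−309/16973)·600700000/309 = 203641.04
  → Var(ȳ_str) = 227563.09.
Var(ȳ_srs) = (1 − 3577/51962)·552900000/3577 = 143930.4.
deff = 227563.09 / 143930.4 = 1.5811.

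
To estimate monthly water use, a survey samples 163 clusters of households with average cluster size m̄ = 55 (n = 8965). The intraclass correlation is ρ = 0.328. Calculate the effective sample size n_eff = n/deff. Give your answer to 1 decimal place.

479.1

deff = 1 + (55 − 1)·0.328 = 1 + 17.712 = 18.712.
n_eff = 8965 / 18.712 = 479.1.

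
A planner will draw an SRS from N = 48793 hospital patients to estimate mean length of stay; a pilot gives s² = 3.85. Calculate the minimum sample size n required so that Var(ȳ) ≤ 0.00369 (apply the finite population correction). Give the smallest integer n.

1022

Without fpc, n₀ = s²/D = 3.85/0.00369 = 1043.3604.
With fpc, (1 − n/N)·s²/n ≤ D requires n ≥ n₀/(1 + n₀/N) = 1043.3604/(1 + 1043.3604/48793) = 1021.5169.
Rounding up, n = 1022.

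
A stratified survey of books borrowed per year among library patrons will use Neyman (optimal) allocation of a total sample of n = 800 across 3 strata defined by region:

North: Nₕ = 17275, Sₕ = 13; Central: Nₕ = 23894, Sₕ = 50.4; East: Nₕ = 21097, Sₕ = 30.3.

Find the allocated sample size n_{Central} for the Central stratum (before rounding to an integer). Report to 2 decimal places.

465.85

Neyman allocation: nₕ = n·NₕSₕ / Σⱼ NⱼSⱼ.
Σ NⱼSⱼ = 17275·13 + 23894·50.4 + 21097·30.3 = 2.0680717 × 10^6.
n_{Central} = 800·23894·50.4 / (2.0680717 × 10^6) = 465.85.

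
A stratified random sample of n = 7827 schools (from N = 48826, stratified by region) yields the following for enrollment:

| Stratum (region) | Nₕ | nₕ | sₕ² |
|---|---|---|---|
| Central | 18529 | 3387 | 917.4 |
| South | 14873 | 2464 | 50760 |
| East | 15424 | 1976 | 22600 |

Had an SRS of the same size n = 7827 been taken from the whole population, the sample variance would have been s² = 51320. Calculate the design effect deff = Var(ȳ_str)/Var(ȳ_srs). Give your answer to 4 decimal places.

Var(ȳ_str) = Σ Wₕ²(1−fₕ)sₕ²/nₕ with Wₕ = Nₕ/48826:
  Central: (18529/48826)²·(1−3387/18529)·917.4/3387 = 0.031876929
  South: (14873/48826)²·(1−2464/14873)·50760/2464 = 1.5948285
  East: (15424/48826)²·(1−1976/15424)·22600/1976 = 0.99511649
  → Var(ȳ_str) = 2.6218219.
Var(ȳ_srs) = (1 − 7827/48826)·51320/7827 = 5.5057113.
deff = 2.6218219 / 5.5057113 = 0.4762.

0.4762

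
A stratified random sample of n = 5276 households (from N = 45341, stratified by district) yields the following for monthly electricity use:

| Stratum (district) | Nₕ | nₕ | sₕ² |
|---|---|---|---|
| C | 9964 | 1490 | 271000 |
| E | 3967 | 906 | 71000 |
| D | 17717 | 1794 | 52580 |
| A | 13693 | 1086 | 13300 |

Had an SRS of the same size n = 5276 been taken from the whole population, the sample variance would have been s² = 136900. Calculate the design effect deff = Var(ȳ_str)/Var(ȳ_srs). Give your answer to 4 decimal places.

Var(ȳ_str) = Σ Wₕ²(1−fₕ)sₕ²/nₕ with Wₕ = Nₕ/45341:
  C: (9964/45341)²·(1−1490/9964)·271000/1490 = 7.4700415
  E: (3967/45341)²·(1−906/3967)·71000/906 = 0.46288541
  D: (17717/45341)²·(1−1794/17717)·52580/1794 = 4.0218978
  A: (13693/45341)²·(1−1086/13693)·13300/1086 = 1.0283714
  → Var(ȳ_str) = 12.983196.
Var(ȳ_srs) = (1 − 5276/45341)·136900/5276 = 22.928345.
deff = 12.983196 / 22.928345 = 0.5663.

0.5663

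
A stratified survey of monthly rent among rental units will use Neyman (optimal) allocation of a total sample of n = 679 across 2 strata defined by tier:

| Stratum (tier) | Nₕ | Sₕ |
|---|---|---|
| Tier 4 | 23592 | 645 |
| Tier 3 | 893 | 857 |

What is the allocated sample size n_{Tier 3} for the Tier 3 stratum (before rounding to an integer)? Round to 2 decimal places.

32.51

Neyman allocation: nₕ = n·NₕSₕ / Σⱼ NⱼSⱼ.
Σ NⱼSⱼ = 23592·645 + 893·857 = 1.5982141 × 10^7.
n_{Tier 3} = 679·893·857 / (1.5982141 × 10^7) = 32.51.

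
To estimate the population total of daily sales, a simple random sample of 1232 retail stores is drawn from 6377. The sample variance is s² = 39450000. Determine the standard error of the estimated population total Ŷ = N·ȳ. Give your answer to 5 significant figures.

1.0250 × 10^6

Var(Ŷ) = N²·Var(ȳ) = N²·(1 − n/N)·s²/n.
f = 1232/6377 = 0.19319429; Var(ȳ) = 0.80680571·39450000/1232 = 25834.809.
Var(Ŷ) = 6377² · 25834.809 = 1.0506017 × 10^12.
SE(Ŷ) = √(1.0506017 × 10^12) = 1.0250 × 10^6.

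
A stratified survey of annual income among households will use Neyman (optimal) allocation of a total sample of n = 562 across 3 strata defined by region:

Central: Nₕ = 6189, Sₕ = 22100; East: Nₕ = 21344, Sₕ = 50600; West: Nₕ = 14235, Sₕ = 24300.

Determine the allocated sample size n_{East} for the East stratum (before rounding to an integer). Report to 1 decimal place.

Neyman allocation: nₕ = n·NₕSₕ / Σⱼ NⱼSⱼ.
Σ NⱼSⱼ = 6189·22100 + 21344·50600 + 14235·24300 = 1.5626938 × 10^9.
n_{East} = 562·21344·50600 / (1.5626938 × 10^9) = 388.4.

388.4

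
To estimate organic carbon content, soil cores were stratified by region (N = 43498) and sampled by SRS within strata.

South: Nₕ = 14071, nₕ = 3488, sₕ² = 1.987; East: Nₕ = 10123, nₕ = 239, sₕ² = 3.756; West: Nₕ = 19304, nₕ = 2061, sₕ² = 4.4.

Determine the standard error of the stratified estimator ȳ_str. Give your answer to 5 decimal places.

0.03538

Var(ȳ_str) = Σₕ Wₕ²(1 − fₕ)sₕ²/nₕ with Wₕ = Nₕ/N, N = 43498.
South: Wₕ = 0.32348614; term = 0.32348614²·(1 − 0.24788572)·1.987/3488 = 4.4834938 × 10^-5.
East: Wₕ = 0.23272334; term = 0.23272334²·(1 − 0.02360960)·3.756/239 = 8.3105751 × 10^-4.
West: Wₕ = 0.44379052; term = 0.44379052²·(1 − 0.10676544)·4.4/2061 = 3.7557463 × 10^-4.
Sum = 0.0012514671.
SE = √(0.0012514671) = 0.03538.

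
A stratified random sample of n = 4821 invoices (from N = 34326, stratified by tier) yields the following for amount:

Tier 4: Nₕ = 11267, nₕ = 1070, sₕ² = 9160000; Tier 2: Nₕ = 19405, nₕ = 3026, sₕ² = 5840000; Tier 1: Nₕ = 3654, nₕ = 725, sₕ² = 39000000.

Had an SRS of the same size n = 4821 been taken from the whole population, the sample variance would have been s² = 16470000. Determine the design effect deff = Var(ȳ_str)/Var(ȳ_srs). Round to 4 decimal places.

0.6279

Var(ȳ_str) = Σ Wₕ²(1−fₕ)sₕ²/nₕ with Wₕ = Nₕ/34326:
  Tier 4: (11267/34326)²·(1−1070/11267)·9160000/1070 = 834.72998
  Tier 2: (19405/34326)²·(1−3026/19405)·5840000/3026 = 520.59328
  Tier 1: (3654/34326)²·(1−725/3654)·39000000/725 = 488.61649
  → Var(ȳ_str) = 1843.9398.
Var(ȳ_srs) = (1 − 4821/34326)·16470000/4821 = 2936.4924.
deff = 1843.9398 / 2936.4924 = 0.6279.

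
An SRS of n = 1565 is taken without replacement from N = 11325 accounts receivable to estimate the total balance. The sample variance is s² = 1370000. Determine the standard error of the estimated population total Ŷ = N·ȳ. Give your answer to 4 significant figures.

311100

Var(Ŷ) = N²·Var(ȳ) = N²·(1 − n/N)·s²/n.
f = 1565/11325 = 0.13818985; Var(ȳ) = 0.86181015·1370000/1565 = 754.42806.
Var(Ŷ) = 11325² · 754.42806 = 9.6759642 × 10^10.
SE(Ŷ) = √(9.6759642 × 10^10) = 311100.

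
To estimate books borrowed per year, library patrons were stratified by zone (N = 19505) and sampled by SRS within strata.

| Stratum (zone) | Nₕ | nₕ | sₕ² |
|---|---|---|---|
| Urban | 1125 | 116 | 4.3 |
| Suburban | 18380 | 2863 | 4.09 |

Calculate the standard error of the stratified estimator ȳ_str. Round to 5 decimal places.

0.03437

Var(ȳ_str) = Σₕ Wₕ²(1 − fₕ)sₕ²/nₕ with Wₕ = Nₕ/N, N = 19505.
Urban: Wₕ = 0.05767752; term = 0.05767752²·(1 − 0.10311111)·4.3/116 = 1.1060181 × 10^-4.
Suburban: Wₕ = 0.94232248; term = 0.94232248²·(1 − 0.15576714)·4.09/2863 = 0.0010709355.
Sum = 0.0011815373.
SE = √(0.0011815373) = 0.03437.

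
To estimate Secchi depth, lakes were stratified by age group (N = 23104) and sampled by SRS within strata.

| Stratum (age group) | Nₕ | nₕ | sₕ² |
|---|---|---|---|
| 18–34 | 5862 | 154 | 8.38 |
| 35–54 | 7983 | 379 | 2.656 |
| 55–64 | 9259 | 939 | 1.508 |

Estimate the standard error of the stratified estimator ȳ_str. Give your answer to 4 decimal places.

Var(ȳ_str) = Σₕ Wₕ²(1 − fₕ)sₕ²/nₕ with Wₕ = Nₕ/N, N = 23104.
18–34: Wₕ = 0.25372230; term = 0.25372230²·(1 − 0.02627090)·8.38/154 = 0.0034109765.
35–54: Wₕ = 0.34552458; term = 0.34552458²·(1 − 0.04747589)·2.656/379 = 7.9693472 × 10^-4.
55–64: Wₕ = 0.40075312; term = 0.40075312²·(1 − 0.10141484)·1.508/939 = 2.3176551 × 10^-4.
Sum = 0.0044396767.
SE = √(0.0044396767) = 0.0666.

0.0666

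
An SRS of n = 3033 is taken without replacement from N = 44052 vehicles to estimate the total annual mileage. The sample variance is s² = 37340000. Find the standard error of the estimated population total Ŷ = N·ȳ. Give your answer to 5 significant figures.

4.7166 × 10^6

Var(Ŷ) = N²·Var(ȳ) = N²·(1 − n/N)·s²/n.
f = 3033/44052 = 0.06885045; Var(ȳ) = 0.93114955·37340000/3033 = 11463.608.
Var(Ŷ) = 44052² · 11463.608 = 2.2246034 × 10^13.
SE(Ŷ) = √(2.2246034 × 10^13) = 4.7166 × 10^6.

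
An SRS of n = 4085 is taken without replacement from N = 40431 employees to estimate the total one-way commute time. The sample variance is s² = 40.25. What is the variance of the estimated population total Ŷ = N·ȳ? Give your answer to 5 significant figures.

Var(Ŷ) = N²·Var(ȳ) = N²·(1 − n/N)·s²/n.
f = 4085/40431 = 0.10103633; Var(ȳ) = 0.89896367·40.25/4085 = 0.0088575979.
Var(Ŷ) = 40431² · 0.0088575979 = 1.4479212 × 10^7.

1.4479 × 10^7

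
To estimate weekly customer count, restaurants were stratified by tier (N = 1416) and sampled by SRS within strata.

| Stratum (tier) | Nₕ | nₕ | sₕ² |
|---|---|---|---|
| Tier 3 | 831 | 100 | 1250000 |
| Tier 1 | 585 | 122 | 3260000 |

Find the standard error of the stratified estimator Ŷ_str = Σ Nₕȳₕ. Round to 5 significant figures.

Var(Ŷ_str) = Σₕ Nₕ²(1 − fₕ)sₕ²/nₕ.
Tier 3: 831²·(1 − 100/831)·1250000/100 = 7.5932625 × 10^9.
Tier 1: 585²·(1 − 122/585)·3260000/122 = 7.2376008 × 10^9.
Sum = 1.4830863 × 10^10.
SE = √(1.4830863 × 10^10) = 121780.

121780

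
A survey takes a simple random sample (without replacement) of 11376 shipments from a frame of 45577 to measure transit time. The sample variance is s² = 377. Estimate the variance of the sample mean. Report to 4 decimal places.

Under SRS without replacement, Var(ȳ) = (1 − f)·s²/n with f = n/N = 11376/45577 = 0.24959958.
Var(ȳ) = (1 − 0.24959958)·377/11376 = 0.75040042·0.033139944 = 0.024868228.

0.0249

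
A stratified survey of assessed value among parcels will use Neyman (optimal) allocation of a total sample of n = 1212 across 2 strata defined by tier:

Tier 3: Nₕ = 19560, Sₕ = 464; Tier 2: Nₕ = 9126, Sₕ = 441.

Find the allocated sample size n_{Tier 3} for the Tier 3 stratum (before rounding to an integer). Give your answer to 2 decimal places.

839.66

Neyman allocation: nₕ = n·NₕSₕ / Σⱼ NⱼSⱼ.
Σ NⱼSⱼ = 19560·464 + 9126·441 = 1.3100406 × 10^7.
n_{Tier 3} = 1212·19560·464 / (1.3100406 × 10^7) = 839.66.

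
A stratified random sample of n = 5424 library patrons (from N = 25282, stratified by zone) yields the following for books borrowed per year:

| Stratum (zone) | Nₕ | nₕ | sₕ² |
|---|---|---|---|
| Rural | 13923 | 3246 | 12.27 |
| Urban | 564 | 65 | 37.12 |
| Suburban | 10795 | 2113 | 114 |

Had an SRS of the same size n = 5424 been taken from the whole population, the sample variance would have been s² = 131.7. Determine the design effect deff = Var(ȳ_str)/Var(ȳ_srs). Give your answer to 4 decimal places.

Var(ȳ_str) = Σ Wₕ²(1−fₕ)sₕ²/nₕ with Wₕ = Nₕ/25282:
  Rural: (13923/25282)²·(1−3246/13923)·12.27/3246 = 8.7913437 × 10^-4
  Urban: (564/25282)²·(1−65/564)·37.12/65 = 2.5144986 × 10^-4
  Suburban: (10795/25282)²·(1−2113/10795)·114/2113 = 0.0079108824
  → Var(ȳ_str) = 0.0090414666.
Var(ȳ_srs) = (1 − 5424/25282)·131.7/5424 = 0.019071734.
deff = 0.0090414666 / 0.019071734 = 0.4741.

0.4741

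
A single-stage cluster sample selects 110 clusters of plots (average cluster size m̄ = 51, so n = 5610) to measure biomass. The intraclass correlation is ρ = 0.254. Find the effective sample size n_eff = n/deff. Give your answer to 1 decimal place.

deff = 1 + (51 − 1)·0.254 = 1 + 12.7 = 13.7.
n_eff = 5610 / 13.7 = 409.5.

409.5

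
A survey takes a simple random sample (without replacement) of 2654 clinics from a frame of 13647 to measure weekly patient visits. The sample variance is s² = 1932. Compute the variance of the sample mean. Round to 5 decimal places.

Under SRS without replacement, Var(ȳ) = (1 − f)·s²/n with f = n/N = 2654/13647 = 0.19447498.
Var(ȳ) = (1 − 0.19447498)·1932/2654 = 0.80552502·0.7279578 = 0.58638822.

0.58639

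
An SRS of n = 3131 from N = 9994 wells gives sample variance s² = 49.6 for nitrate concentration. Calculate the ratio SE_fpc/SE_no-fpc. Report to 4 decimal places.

f = n/N = 3131/9994 = 0.31328797.
SE_no-fpc = √(s²/n) = 0.12586336; SE_fpc = √((1−f)s²/n) = 0.10430056.
Ratio = √(1−f) = 0.82868090.

0.8287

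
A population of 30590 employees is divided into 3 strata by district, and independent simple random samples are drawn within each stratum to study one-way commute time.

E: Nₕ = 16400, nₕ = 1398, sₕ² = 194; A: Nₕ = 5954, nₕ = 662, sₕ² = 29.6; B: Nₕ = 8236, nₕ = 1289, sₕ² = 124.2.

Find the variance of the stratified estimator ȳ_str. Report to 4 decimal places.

Var(ȳ_str) = Σₕ Wₕ²(1 − fₕ)sₕ²/nₕ with Wₕ = Nₕ/N, N = 30590.
E: Wₕ = 0.53612292; term = 0.53612292²·(1 − 0.08524390)·194/1398 = 0.036486198.
A: Wₕ = 0.19463877; term = 0.19463877²·(1 − 0.11118576)·29.6/662 = 0.0015055786.
B: Wₕ = 0.26923831; term = 0.26923831²·(1 − 0.15650801)·124.2/1289 = 0.0058914658.
Sum = 0.043883242.

0.0439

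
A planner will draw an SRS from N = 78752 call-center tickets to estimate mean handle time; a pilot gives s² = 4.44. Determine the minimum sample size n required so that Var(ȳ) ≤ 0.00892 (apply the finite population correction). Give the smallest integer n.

495

Without fpc, n₀ = s²/D = 4.44/0.00892 = 497.7578.
With fpc, (1 − n/N)·s²/n ≤ D requires n ≥ n₀/(1 + n₀/N) = 497.7578/(1 + 497.7578/78752) = 494.6314.
Rounding up, n = 495.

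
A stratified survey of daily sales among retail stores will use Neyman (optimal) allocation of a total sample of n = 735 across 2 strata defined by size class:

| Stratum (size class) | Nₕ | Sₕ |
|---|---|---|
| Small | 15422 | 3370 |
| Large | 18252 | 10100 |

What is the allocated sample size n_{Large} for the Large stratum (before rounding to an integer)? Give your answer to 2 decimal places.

Neyman allocation: nₕ = n·NₕSₕ / Σⱼ NⱼSⱼ.
Σ NⱼSⱼ = 15422·3370 + 18252·10100 = 2.3631734 × 10^8.
n_{Large} = 735·18252·10100 / (2.3631734 × 10^8) = 573.35.

573.35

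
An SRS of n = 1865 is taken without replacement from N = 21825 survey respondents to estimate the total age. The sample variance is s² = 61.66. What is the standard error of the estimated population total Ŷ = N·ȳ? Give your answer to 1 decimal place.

Var(Ŷ) = N²·Var(ȳ) = N²·(1 − n/N)·s²/n.
f = 1865/21825 = 0.08545246; Var(ȳ) = 0.91454754·61.66/1865 = 0.030236462.
Var(Ŷ) = 21825² · 0.030236462 = 1.4402553 × 10^7.
SE(Ŷ) = √(1.4402553 × 10^7) = 3795.1.

3795.1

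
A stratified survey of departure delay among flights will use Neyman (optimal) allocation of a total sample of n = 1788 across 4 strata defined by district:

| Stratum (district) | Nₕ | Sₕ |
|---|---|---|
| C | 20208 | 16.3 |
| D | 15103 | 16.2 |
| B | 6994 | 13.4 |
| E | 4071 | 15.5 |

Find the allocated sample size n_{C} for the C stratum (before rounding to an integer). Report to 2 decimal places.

805.81

Neyman allocation: nₕ = n·NₕSₕ / Σⱼ NⱼSⱼ.
Σ NⱼSⱼ = 20208·16.3 + 15103·16.2 + 6994·13.4 + 4071·15.5 = 730879.1.
n_{C} = 1788·20208·16.3 / 730879.1 = 805.81.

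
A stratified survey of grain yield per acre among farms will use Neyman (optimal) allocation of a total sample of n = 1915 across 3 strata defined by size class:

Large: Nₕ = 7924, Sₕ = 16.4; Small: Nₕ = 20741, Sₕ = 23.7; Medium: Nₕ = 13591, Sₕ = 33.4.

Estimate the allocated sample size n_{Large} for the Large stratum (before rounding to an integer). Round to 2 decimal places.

231.40

Neyman allocation: nₕ = n·NₕSₕ / Σⱼ NⱼSⱼ.
Σ NⱼSⱼ = 7924·16.4 + 20741·23.7 + 13591·33.4 = 1.0754547 × 10^6.
n_{Large} = 1915·7924·16.4 / (1.0754547 × 10^6) = 231.40.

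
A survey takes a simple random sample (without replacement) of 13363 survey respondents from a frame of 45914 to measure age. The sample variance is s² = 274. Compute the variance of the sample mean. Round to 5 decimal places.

0.01454

Under SRS without replacement, Var(ȳ) = (1 − f)·s²/n with f = n/N = 13363/45914 = 0.29104413.
Var(ȳ) = (1 − 0.29104413)·274/13363 = 0.70895587·0.020504378 = 0.014536699.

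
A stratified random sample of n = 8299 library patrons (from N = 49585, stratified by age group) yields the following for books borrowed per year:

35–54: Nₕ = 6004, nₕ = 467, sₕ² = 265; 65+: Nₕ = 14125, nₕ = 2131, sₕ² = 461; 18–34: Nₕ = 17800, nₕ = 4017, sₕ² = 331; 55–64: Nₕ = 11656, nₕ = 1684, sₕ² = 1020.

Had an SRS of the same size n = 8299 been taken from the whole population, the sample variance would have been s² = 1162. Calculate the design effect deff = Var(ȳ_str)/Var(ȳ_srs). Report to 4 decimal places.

0.5098

Var(ȳ_str) = Σ Wₕ²(1−fₕ)sₕ²/nₕ with Wₕ = Nₕ/49585:
  35–54: (6004/49585)²·(1−467/6004)·265/467 = 0.0076726178
  65+: (14125/49585)²·(1−2131/14125)·461/2131 = 0.014906282
  18–34: (17800/49585)²·(1−4017/17800)·331/4017 = 0.0082222236
  55–64: (11656/49585)²·(1−1684/11656)·1020/1684 = 0.028634477
  → Var(ȳ_str) = 0.0594356.
Var(ȳ_srs) = (1 − 8299/49585)·1162/8299 = 0.11658236.
deff = 0.0594356 / 0.11658236 = 0.5098.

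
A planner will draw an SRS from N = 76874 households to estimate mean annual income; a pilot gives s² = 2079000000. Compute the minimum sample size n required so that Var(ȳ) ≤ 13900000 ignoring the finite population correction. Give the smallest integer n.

150

Without fpc, n₀ = s²/D = 2079000000/13900000 = 149.5683.
Rounding up, n = 150.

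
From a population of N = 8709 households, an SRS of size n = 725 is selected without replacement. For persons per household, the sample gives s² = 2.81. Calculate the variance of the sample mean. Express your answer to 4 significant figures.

Under SRS without replacement, Var(ȳ) = (1 − f)·s²/n with f = n/N = 725/8709 = 0.08324722.
Var(ȳ) = (1 − 0.08324722)·2.81/725 = 0.91675278·0.0038758621 = 0.0035532073.

0.003553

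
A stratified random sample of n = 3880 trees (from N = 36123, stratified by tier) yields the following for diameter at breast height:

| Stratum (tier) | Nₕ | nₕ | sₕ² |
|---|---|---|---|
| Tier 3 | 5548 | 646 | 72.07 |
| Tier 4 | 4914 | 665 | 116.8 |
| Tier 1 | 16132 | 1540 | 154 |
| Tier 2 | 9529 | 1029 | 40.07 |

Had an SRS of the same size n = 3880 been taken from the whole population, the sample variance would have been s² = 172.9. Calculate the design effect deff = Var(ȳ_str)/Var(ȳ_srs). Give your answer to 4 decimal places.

Var(ȳ_str) = Σ Wₕ²(1−fₕ)sₕ²/nₕ with Wₕ = Nₕ/36123:
  Tier 3: (5548/36123)²·(1−646/5548)·72.07/646 = 0.0023252205
  Tier 4: (4914/36123)²·(1−665/4914)·116.8/665 = 0.0028104474
  Tier 1: (16132/36123)²·(1−1540/16132)·154/1540 = 0.018039953
  Tier 2: (9529/36123)²·(1−1029/9529)·40.07/1029 = 0.0024171444
  → Var(ȳ_str) = 0.025592765.
Var(ȳ_srs) = (1 − 3880/36123)·172.9/3880 = 0.039775432.
deff = 0.025592765 / 0.039775432 = 0.6434.

0.6434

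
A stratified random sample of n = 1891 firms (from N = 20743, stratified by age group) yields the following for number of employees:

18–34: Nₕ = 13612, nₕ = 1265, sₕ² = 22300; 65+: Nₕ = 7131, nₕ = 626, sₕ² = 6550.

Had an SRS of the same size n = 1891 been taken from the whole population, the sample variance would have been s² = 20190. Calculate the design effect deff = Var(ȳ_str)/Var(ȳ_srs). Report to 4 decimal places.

Var(ȳ_str) = Σ Wₕ²(1−fₕ)sₕ²/nₕ with Wₕ = Nₕ/20743:
  18–34: (13612/20743)²·(1−1265/13612)·22300/1265 = 6.885803
  65+: (7131/20743)²·(1−626/7131)·6550/626 = 1.1280324
  → Var(ȳ_str) = 8.0138354.
Var(ȳ_srs) = (1 − 1891/20743)·20190/1891 = 9.7035501.
deff = 8.0138354 / 9.7035501 = 0.8259.

0.8259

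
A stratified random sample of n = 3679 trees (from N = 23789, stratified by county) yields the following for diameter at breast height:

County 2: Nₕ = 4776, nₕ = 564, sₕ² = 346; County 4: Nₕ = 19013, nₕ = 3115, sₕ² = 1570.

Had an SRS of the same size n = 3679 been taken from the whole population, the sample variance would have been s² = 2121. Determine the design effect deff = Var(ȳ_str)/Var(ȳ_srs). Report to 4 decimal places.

Var(ȳ_str) = Σ Wₕ²(1−fₕ)sₕ²/nₕ with Wₕ = Nₕ/23789:
  County 2: (4776/23789)²·(1−564/4776)·346/564 = 0.021807069
  County 4: (19013/23789)²·(1−3115/19013)·1570/3115 = 0.26920453
  → Var(ȳ_str) = 0.2910116.
Var(ȳ_srs) = (1 − 3679/23789)·2121/3679 = 0.4873565.
deff = 0.2910116 / 0.4873565 = 0.5971.

0.5971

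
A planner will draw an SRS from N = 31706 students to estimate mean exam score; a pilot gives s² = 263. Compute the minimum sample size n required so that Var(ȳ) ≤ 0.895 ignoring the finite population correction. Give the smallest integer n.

294

Without fpc, n₀ = s²/D = 263/0.895 = 293.8547.
Rounding up, n = 294.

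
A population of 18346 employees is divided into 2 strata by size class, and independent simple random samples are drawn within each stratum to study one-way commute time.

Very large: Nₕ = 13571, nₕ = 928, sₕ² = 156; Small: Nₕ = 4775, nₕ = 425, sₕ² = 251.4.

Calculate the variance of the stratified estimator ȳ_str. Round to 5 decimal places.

0.12220

Var(ȳ_str) = Σₕ Wₕ²(1 − fₕ)sₕ²/nₕ with Wₕ = Nₕ/N, N = 18346.
Very large: Wₕ = 0.73972528; term = 0.73972528²·(1 − 0.06838111)·156/928 = 0.085695069.
Small: Wₕ = 0.26027472; term = 0.26027472²·(1 − 0.08900524)·251.4/425 = 0.036505323.
Sum = 0.12220039.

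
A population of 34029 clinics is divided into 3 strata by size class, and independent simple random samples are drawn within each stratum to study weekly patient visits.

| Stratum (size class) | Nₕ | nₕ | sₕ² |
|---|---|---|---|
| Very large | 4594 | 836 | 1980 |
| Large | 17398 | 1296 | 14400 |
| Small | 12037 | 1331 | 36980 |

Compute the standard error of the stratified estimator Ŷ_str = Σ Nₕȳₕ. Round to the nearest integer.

Var(Ŷ_str) = Σₕ Nₕ²(1 − fₕ)sₕ²/nₕ.
Very large: 4594²·(1 − 836/4594)·1980/836 = 4.0889018 × 10^7.
Large: 17398²·(1 − 1296/17398)·14400/1296 = 3.1126955 × 10^9.
Small: 12037²·(1 − 1331/12037)·36980/1331 = 3.5804231 × 10^9.
Sum = 6.7340076 × 10^9.
SE = √(6.7340076 × 10^9) = 82061.

82061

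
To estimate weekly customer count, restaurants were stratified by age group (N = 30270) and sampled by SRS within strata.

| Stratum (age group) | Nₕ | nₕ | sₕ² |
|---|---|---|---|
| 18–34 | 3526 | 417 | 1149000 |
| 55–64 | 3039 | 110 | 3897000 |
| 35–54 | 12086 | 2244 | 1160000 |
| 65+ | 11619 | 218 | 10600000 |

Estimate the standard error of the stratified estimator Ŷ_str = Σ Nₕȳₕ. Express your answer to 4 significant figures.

2.617 × 10^6

Var(Ŷ_str) = Σₕ Nₕ²(1 − fₕ)sₕ²/nₕ.
18–34: 3526²·(1 − 417/3526)·1149000/417 = 3.0205568 × 10^10.
55–64: 3039²·(1 − 110/3039)·3897000/110 = 3.1534634 × 10^11.
35–54: 12086²·(1 − 2244/12086)·1160000/2244 = 6.1489518 × 10^10.
65+: 11619²·(1 − 218/11619)·10600000/218 = 6.4411152 × 10^12.
Sum = 6.8481566 × 10^12.
SE = √(6.8481566 × 10^12) = 2.617 × 10^6.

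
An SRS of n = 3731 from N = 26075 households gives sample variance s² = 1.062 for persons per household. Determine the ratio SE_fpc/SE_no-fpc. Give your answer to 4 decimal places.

f = n/N = 3731/26075 = 0.14308725.
SE_no-fpc = √(s²/n) = 0.016871342; SE_fpc = √((1−f)s²/n) = 0.015617731.
Ratio = √(1−f) = 0.92569582.

0.9257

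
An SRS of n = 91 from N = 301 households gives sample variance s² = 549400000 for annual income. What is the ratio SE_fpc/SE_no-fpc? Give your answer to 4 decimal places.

f = n/N = 91/301 = 0.30232558.
SE_no-fpc = √(s²/n) = 2457.1045; SE_fpc = √((1−f)s²/n) = 2052.3434.
Ratio = √(1−f) = 0.83526907.

0.8353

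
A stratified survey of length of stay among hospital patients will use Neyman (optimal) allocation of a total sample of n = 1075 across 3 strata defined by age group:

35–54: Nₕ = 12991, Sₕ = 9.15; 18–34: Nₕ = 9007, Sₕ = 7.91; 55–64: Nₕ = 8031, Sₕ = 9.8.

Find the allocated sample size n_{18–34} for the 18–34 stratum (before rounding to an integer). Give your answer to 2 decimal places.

284.91

Neyman allocation: nₕ = n·NₕSₕ / Σⱼ NⱼSⱼ.
Σ NⱼSⱼ = 12991·9.15 + 9007·7.91 + 8031·9.8 = 268816.82.
n_{18–34} = 1075·9007·7.91 / 268816.82 = 284.91.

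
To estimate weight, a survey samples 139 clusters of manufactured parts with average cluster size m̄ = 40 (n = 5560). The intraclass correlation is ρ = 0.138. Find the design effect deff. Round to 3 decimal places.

6.382

deff = 1 + (40 − 1)·0.138 = 1 + 5.382 = 6.382.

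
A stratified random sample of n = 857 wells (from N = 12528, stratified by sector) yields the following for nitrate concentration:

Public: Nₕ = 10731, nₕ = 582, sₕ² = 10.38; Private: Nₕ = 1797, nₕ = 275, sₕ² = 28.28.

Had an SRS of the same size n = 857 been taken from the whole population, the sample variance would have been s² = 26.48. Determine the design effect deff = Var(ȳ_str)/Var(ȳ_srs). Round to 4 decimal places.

Var(ȳ_str) = Σ Wₕ²(1−fₕ)sₕ²/nₕ with Wₕ = Nₕ/12528:
  Public: (10731/12528)²·(1−582/10731)·10.38/582 = 0.01237583
  Private: (1797/12528)²·(1−275/1797)·28.28/275 = 0.0017920328
  → Var(ȳ_str) = 0.014167863.
Var(ȳ_srs) = (1 − 857/12528)·26.48/857 = 0.028784818.
deff = 0.014167863 / 0.028784818 = 0.4922.

0.4922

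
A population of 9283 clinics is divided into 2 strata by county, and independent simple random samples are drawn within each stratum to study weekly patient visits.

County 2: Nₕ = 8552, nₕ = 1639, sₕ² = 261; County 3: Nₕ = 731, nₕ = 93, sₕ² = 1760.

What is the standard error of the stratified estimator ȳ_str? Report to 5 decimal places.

Var(ȳ_str) = Σₕ Wₕ²(1 − fₕ)sₕ²/nₕ with Wₕ = Nₕ/N, N = 9283.
County 2: Wₕ = 0.92125390; term = 0.92125390²·(1 − 0.19165108)·261/1639 = 0.10924941.
County 3: Wₕ = 0.07874610; term = 0.07874610²·(1 − 0.12722298)·1760/93 = 0.10242149.
Sum = 0.2116709.
SE = √(0.2116709) = 0.46008.

0.46008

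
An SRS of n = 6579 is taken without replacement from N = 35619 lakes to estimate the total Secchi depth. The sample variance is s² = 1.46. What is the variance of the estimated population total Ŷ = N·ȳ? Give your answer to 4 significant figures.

229500

Var(Ŷ) = N²·Var(ȳ) = N²·(1 − n/N)·s²/n.
f = 6579/35619 = 0.18470479; Var(ȳ) = 0.81529521·1.46/6579 = 1.8092887 × 10^-4.
Var(Ŷ) = 35619² · (1.8092887 × 10^-4) = 229546.84.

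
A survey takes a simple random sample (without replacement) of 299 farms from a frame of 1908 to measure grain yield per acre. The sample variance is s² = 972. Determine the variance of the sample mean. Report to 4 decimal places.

2.7414

Under SRS without replacement, Var(ȳ) = (1 − f)·s²/n with f = n/N = 299/1908 = 0.15670860.
Var(ȳ) = (1 − 0.15670860)·972/299 = 0.84329140·3.2508361 = 2.7414022.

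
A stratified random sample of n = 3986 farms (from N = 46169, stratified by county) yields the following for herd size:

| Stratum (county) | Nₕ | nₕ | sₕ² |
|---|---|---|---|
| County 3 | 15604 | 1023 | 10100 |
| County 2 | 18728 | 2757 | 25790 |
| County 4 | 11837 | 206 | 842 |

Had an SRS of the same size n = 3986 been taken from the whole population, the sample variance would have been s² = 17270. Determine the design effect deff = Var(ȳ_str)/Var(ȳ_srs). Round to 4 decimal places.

Var(ȳ_str) = Σ Wₕ²(1−fₕ)sₕ²/nₕ with Wₕ = Nₕ/46169:
  County 3: (15604/46169)²·(1−1023/15604)·10100/1023 = 1.0538239
  County 2: (18728/46169)²·(1−2757/18728)·25790/2757 = 1.3126144
  County 4: (11837/46169)²·(1−206/11837)·842/206 = 0.26399922
  → Var(ȳ_str) = 2.6304375.
Var(ȳ_srs) = (1 − 3986/46169)·17270/3986 = 3.9586038.
deff = 2.6304375 / 3.9586038 = 0.6645.

0.6645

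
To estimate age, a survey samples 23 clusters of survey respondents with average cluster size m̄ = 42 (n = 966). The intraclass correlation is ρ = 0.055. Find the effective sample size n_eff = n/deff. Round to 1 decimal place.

296.8

deff = 1 + (42 − 1)·0.055 = 1 + 2.255 = 3.255.
n_eff = 966 / 3.255 = 296.8.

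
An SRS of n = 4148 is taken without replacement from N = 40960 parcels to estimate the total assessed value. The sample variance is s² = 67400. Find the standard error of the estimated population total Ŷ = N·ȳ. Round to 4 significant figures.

156500

Var(Ŷ) = N²·Var(ȳ) = N²·(1 − n/N)·s²/n.
f = 4148/40960 = 0.10126953; Var(ȳ) = 0.89873047·67400/4148 = 14.603287.
Var(Ŷ) = 40960² · 14.603287 = 2.450025 × 10^10.
SE(Ŷ) = √(2.450025 × 10^10) = 156500.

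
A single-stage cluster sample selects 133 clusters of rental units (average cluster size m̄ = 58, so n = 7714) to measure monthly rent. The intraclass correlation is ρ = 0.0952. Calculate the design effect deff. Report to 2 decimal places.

6.43

deff = 1 + (58 − 1)·0.0952 = 1 + 5.4264 = 6.4264.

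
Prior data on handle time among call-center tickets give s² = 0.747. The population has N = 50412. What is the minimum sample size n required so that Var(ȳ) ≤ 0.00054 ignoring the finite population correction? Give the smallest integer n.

1384

Without fpc, n₀ = s²/D = 0.747/0.00054 = 1383.3333.
Rounding up, n = 1384.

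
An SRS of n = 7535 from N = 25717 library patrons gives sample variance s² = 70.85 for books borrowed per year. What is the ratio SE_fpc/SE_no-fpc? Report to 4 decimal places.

f = n/N = 7535/25717 = 0.29299685.
SE_no-fpc = √(s²/n) = 0.096967969; SE_fpc = √((1−f)s²/n) = 0.081534042.
Ratio = √(1−f) = 0.84083479.

0.8408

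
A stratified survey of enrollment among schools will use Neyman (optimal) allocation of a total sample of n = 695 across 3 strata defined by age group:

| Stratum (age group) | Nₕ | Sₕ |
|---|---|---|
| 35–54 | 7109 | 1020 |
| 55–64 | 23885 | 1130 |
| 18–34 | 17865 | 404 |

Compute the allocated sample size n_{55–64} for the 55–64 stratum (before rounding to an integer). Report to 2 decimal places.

Neyman allocation: nₕ = n·NₕSₕ / Σⱼ NⱼSⱼ.
Σ NⱼSⱼ = 7109·1020 + 23885·1130 + 17865·404 = 4.145869 × 10^7.
n_{55–64} = 695·23885·1130 / (4.145869 × 10^7) = 452.45.

452.45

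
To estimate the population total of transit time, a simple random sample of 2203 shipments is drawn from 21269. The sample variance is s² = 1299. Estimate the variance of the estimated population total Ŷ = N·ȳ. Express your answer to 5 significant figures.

2.3911 × 10^8

Var(Ŷ) = N²·Var(ȳ) = N²·(1 − n/N)·s²/n.
f = 2203/21269 = 0.10357798; Var(ȳ) = 0.89642202·1299/2203 = 0.52857567.
Var(Ŷ) = 21269² · 0.52857567 = 2.3911197 × 10^8.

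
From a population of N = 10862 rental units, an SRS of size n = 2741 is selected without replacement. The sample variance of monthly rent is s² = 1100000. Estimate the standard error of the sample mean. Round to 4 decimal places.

Under SRS without replacement, Var(ȳ) = (1 − f)·s²/n with f = n/N = 2741/10862 = 0.25234763.
Var(ȳ) = (1 − 0.25234763)·1100000/2741 = 0.74765237·401.31339 = 300.04291.
SE(ȳ) = √(300.04291) = 17.3217.

17.3217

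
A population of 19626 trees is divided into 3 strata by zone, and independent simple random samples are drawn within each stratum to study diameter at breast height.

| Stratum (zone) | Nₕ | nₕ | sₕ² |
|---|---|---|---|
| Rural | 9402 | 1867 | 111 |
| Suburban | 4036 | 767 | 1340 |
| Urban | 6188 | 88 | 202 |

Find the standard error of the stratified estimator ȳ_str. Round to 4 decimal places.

0.5438

Var(ȳ_str) = Σₕ Wₕ²(1 − fₕ)sₕ²/nₕ with Wₕ = Nₕ/N, N = 19626.
Rural: Wₕ = 0.47905839; term = 0.47905839²·(1 − 0.19857477)·111/1867 = 0.010934995.
Suburban: Wₕ = 0.20564557; term = 0.20564557²·(1 − 0.19003964)·1340/767 = 0.059842802.
Urban: Wₕ = 0.31529604; term = 0.31529604²·(1 − 0.01422107)·202/88 = 0.22494961.
Sum = 0.29572741.
SE = √(0.29572741) = 0.5438.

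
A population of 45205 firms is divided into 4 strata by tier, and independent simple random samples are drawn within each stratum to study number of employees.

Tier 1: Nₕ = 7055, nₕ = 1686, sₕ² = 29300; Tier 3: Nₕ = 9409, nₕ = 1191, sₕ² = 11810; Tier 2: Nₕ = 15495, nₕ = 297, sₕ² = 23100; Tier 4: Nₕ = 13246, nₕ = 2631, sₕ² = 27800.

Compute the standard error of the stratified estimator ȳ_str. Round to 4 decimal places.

3.2230

Var(ȳ_str) = Σₕ Wₕ²(1 − fₕ)sₕ²/nₕ with Wₕ = Nₕ/N, N = 45205.
Tier 1: Wₕ = 0.15606681; term = 0.15606681²·(1 − 0.23897945)·29300/1686 = 0.32212729.
Tier 3: Wₕ = 0.20814069; term = 0.20814069²·(1 − 0.12658093)·11810/1191 = 0.37521034.
Tier 2: Wₕ = 0.34277182; term = 0.34277182²·(1 − 0.01916747)·23100/297 = 8.9631488.
Tier 4: Wₕ = 0.29302068; term = 0.29302068²·(1 − 0.19862600)·27800/2631 = 0.72703572.
Sum = 10.387522.
SE = √(10.387522) = 3.2230.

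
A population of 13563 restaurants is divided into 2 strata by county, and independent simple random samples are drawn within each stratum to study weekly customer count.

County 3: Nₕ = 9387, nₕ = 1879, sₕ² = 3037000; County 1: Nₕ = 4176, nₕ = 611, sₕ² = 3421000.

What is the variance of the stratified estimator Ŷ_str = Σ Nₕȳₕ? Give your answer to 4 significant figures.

1.973 × 10^11

Var(Ŷ_str) = Σₕ Nₕ²(1 − fₕ)sₕ²/nₕ.
County 3: 9387²·(1 − 1879/9387)·3037000/1879 = 1.139119 × 10^11.
County 1: 4176²·(1 − 611/4176)·3421000/611 = 8.3355045 × 10^10.
Sum = 1.9726695 × 10^11.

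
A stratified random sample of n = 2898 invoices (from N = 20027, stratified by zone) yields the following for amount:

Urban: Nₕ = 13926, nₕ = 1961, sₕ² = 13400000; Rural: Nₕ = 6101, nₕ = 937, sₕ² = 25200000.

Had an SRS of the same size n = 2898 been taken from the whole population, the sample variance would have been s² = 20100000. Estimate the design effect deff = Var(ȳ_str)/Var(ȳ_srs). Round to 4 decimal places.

0.8347

Var(ȳ_str) = Σ Wₕ²(1−fₕ)sₕ²/nₕ with Wₕ = Nₕ/20027:
  Urban: (13926/20027)²·(1−1961/13926)·13400000/1961 = 2838.7981
  Rural: (6101/20027)²·(1−937/6101)·25200000/937 = 2112.5958
  → Var(ȳ_str) = 4951.3939.
Var(ȳ_srs) = (1 − 2898/20027)·20100000/2898 = 5932.1727.
deff = 4951.3939 / 5932.1727 = 0.8347.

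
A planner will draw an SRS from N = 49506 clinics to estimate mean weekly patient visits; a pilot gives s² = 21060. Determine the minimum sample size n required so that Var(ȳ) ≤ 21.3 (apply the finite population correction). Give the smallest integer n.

Without fpc, n₀ = s²/D = 21060/21.3 = 988.7324.
With fpc, (1 − n/N)·s²/n ≤ D requires n ≥ n₀/(1 + n₀/N) = 988.7324/(1 + 988.7324/49506) = 969.3721.
Rounding up, n = 970.

970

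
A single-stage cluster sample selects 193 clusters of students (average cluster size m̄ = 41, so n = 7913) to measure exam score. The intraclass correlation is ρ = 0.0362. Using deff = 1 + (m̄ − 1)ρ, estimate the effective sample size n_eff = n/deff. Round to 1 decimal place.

3232.4

deff = 1 + (41 − 1)·0.0362 = 1 + 1.448 = 2.448.
n_eff = 7913 / 2.448 = 3232.4.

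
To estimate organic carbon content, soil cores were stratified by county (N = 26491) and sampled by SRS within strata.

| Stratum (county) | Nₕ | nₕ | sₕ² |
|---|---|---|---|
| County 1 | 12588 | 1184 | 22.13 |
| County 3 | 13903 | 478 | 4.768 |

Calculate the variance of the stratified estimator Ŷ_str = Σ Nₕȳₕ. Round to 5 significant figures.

4.5449 × 10^6

Var(Ŷ_str) = Σₕ Nₕ²(1 − fₕ)sₕ²/nₕ.
County 1: 12588²·(1 − 1184/12588)·22.13/1184 = 2.683142 × 10^6.
County 3: 13903²·(1 − 478/13903)·4.768/478 = 1.861792 × 10^6.
Sum = 4.544934 × 10^6.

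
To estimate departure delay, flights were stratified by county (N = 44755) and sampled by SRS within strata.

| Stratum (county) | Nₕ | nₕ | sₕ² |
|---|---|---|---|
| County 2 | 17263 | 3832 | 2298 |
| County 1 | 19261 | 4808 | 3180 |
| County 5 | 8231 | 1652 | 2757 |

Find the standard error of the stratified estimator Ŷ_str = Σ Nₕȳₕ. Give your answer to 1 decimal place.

Var(Ŷ_str) = Σₕ Nₕ²(1 − fₕ)sₕ²/nₕ.
County 2: 17263²·(1 − 3832/17263)·2298/3832 = 1.39043 × 10^8.
County 1: 19261²·(1 − 4808/19261)·3180/4808 = 1.8411938 × 10^8.
County 5: 8231²·(1 − 1652/8231)·2757/1652 = 9.0373107 × 10^7.
Sum = 4.1353549 × 10^8.
SE = √(4.1353549 × 10^8) = 20335.6.

20335.6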